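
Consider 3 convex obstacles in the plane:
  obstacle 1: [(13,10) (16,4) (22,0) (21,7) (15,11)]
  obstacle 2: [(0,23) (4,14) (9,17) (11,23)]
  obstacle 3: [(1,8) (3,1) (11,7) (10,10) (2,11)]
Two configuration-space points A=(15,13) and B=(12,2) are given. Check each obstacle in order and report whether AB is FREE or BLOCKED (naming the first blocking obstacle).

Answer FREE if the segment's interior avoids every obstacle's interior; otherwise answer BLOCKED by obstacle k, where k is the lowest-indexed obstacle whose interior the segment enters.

BLOCKED by obstacle 1

Obstacle 1 [(13,10) (16,4) (22,0) (21,7) (15,11)]:
  edge (13,10)–(16,4): crosses AB
  edge (16,4)–(22,0): clear
  edge (22,0)–(21,7): clear
  edge (21,7)–(15,11): clear
  edge (15,11)–(13,10): crosses AB
  → BLOCKED
Obstacle 2 [(0,23) (4,14) (9,17) (11,23)]:
  edge (0,23)–(4,14): clear
  edge (4,14)–(9,17): clear
  edge (9,17)–(11,23): clear
  edge (11,23)–(0,23): clear
  midpoint (27/2,15/2) outside
  → clear
Obstacle 3 [(1,8) (3,1) (11,7) (10,10) (2,11)]:
  edge (1,8)–(3,1): clear
  edge (3,1)–(11,7): clear
  edge (11,7)–(10,10): clear
  edge (10,10)–(2,11): clear
  edge (2,11)–(1,8): clear
  midpoint (27/2,15/2) outside
  → clear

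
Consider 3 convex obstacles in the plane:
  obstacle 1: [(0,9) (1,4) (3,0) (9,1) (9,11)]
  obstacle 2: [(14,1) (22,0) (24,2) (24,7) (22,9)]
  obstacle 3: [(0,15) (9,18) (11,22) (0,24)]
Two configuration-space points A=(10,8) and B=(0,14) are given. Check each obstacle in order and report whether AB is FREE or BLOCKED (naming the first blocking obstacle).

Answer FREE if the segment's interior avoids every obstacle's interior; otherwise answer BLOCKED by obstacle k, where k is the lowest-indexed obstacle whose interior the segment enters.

BLOCKED by obstacle 1

Obstacle 1 [(0,9) (1,4) (3,0) (9,1) (9,11)]:
  edge (0,9)–(1,4): clear
  edge (1,4)–(3,0): clear
  edge (3,0)–(9,1): clear
  edge (9,1)–(9,11): crosses AB
  edge (9,11)–(0,9): crosses AB
  → BLOCKED
Obstacle 2 [(14,1) (22,0) (24,2) (24,7) (22,9)]:
  edge (14,1)–(22,0): clear
  edge (22,0)–(24,2): clear
  edge (24,2)–(24,7): clear
  edge (24,7)–(22,9): clear
  edge (22,9)–(14,1): clear
  midpoint (5,11) outside
  → clear
Obstacle 3 [(0,15) (9,18) (11,22) (0,24)]:
  edge (0,15)–(9,18): clear
  edge (9,18)–(11,22): clear
  edge (11,22)–(0,24): clear
  edge (0,24)–(0,15): clear
  midpoint (5,11) outside
  → clear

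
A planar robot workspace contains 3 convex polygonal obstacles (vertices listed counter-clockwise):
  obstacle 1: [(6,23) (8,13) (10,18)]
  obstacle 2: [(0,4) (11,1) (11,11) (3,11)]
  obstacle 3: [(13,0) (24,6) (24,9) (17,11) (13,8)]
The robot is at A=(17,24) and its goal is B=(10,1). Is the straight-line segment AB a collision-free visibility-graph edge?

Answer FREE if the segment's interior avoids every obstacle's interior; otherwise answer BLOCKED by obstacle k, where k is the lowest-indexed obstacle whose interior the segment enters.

Obstacle 1 [(6,23) (8,13) (10,18)]:
  edge (6,23)–(8,13): clear
  edge (8,13)–(10,18): clear
  edge (10,18)–(6,23): clear
  midpoint (27/2,25/2) outside
  → clear
Obstacle 2 [(0,4) (11,1) (11,11) (3,11)]:
  edge (0,4)–(11,1): crosses AB
  edge (11,1)–(11,11): crosses AB
  edge (11,11)–(3,11): clear
  edge (3,11)–(0,4): clear
  → BLOCKED
Obstacle 3 [(13,0) (24,6) (24,9) (17,11) (13,8)]:
  edge (13,0)–(24,6): clear
  edge (24,6)–(24,9): clear
  edge (24,9)–(17,11): clear
  edge (17,11)–(13,8): clear
  edge (13,8)–(13,0): clear
  midpoint (27/2,25/2) outside
  → clear

BLOCKED by obstacle 2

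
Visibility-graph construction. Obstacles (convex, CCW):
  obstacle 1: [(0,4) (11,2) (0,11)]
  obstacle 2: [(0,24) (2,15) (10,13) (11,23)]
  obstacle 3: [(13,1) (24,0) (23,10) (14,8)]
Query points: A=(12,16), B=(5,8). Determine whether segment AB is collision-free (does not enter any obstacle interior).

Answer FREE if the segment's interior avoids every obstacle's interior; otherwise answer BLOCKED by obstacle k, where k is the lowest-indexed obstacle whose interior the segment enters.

BLOCKED by obstacle 2

Obstacle 1 [(0,4) (11,2) (0,11)]:
  edge (0,4)–(11,2): clear
  edge (11,2)–(0,11): clear
  edge (0,11)–(0,4): clear
  midpoint (17/2,12) outside
  → clear
Obstacle 2 [(0,24) (2,15) (10,13) (11,23)]:
  edge (0,24)–(2,15): clear
  edge (2,15)–(10,13): crosses AB
  edge (10,13)–(11,23): crosses AB
  edge (11,23)–(0,24): clear
  → BLOCKED
Obstacle 3 [(13,1) (24,0) (23,10) (14,8)]:
  edge (13,1)–(24,0): clear
  edge (24,0)–(23,10): clear
  edge (23,10)–(14,8): clear
  edge (14,8)–(13,1): clear
  midpoint (17/2,12) outside
  → clear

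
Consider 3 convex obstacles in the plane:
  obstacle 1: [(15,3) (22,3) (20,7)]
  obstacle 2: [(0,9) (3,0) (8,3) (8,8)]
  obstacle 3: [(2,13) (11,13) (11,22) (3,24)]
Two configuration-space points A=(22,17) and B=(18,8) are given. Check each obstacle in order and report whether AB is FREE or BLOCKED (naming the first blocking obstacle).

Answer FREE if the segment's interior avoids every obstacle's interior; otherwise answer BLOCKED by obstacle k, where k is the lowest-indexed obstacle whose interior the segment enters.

FREE

Obstacle 1 [(15,3) (22,3) (20,7)]:
  edge (15,3)–(22,3): clear
  edge (22,3)–(20,7): clear
  edge (20,7)–(15,3): clear
  midpoint (20,25/2) outside
  → clear
Obstacle 2 [(0,9) (3,0) (8,3) (8,8)]:
  edge (0,9)–(3,0): clear
  edge (3,0)–(8,3): clear
  edge (8,3)–(8,8): clear
  edge (8,8)–(0,9): clear
  midpoint (20,25/2) outside
  → clear
Obstacle 3 [(2,13) (11,13) (11,22) (3,24)]:
  edge (2,13)–(11,13): clear
  edge (11,13)–(11,22): clear
  edge (11,22)–(3,24): clear
  edge (3,24)–(2,13): clear
  midpoint (20,25/2) outside
  → clear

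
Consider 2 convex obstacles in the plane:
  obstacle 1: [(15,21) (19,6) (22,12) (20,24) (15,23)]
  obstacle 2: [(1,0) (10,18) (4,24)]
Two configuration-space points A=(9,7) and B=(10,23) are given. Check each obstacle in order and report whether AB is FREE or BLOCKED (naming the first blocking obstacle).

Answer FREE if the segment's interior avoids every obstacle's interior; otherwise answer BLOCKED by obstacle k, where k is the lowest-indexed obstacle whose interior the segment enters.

BLOCKED by obstacle 2

Obstacle 1 [(15,21) (19,6) (22,12) (20,24) (15,23)]:
  edge (15,21)–(19,6): clear
  edge (19,6)–(22,12): clear
  edge (22,12)–(20,24): clear
  edge (20,24)–(15,23): clear
  edge (15,23)–(15,21): clear
  midpoint (19/2,15) outside
  → clear
Obstacle 2 [(1,0) (10,18) (4,24)]:
  edge (1,0)–(10,18): crosses AB
  edge (10,18)–(4,24): crosses AB
  edge (4,24)–(1,0): clear
  → BLOCKED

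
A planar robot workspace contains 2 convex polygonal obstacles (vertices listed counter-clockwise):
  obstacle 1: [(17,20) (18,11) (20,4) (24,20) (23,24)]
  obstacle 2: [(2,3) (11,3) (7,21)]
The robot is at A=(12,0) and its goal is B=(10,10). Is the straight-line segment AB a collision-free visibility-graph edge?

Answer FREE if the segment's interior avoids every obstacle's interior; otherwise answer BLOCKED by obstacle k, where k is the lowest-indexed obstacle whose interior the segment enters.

Obstacle 1 [(17,20) (18,11) (20,4) (24,20) (23,24)]:
  edge (17,20)–(18,11): clear
  edge (18,11)–(20,4): clear
  edge (20,4)–(24,20): clear
  edge (24,20)–(23,24): clear
  edge (23,24)–(17,20): clear
  midpoint (11,5) outside
  → clear
Obstacle 2 [(2,3) (11,3) (7,21)]:
  edge (2,3)–(11,3): clear
  edge (11,3)–(7,21): clear
  edge (7,21)–(2,3): clear
  midpoint (11,5) outside
  → clear

FREE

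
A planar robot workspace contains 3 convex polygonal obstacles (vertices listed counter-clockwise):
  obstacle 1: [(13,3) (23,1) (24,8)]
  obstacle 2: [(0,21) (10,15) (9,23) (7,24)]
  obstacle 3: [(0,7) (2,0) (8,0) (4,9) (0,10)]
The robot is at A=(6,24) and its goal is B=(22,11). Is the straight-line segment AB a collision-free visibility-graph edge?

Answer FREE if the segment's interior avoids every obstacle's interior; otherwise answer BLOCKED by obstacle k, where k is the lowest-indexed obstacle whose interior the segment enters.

Obstacle 1 [(13,3) (23,1) (24,8)]:
  edge (13,3)–(23,1): clear
  edge (23,1)–(24,8): clear
  edge (24,8)–(13,3): clear
  midpoint (14,35/2) outside
  → clear
Obstacle 2 [(0,21) (10,15) (9,23) (7,24)]:
  edge (0,21)–(10,15): clear
  edge (10,15)–(9,23): crosses AB
  edge (9,23)–(7,24): clear
  edge (7,24)–(0,21): crosses AB
  → BLOCKED
Obstacle 3 [(0,7) (2,0) (8,0) (4,9) (0,10)]:
  edge (0,7)–(2,0): clear
  edge (2,0)–(8,0): clear
  edge (8,0)–(4,9): clear
  edge (4,9)–(0,10): clear
  edge (0,10)–(0,7): clear
  midpoint (14,35/2) outside
  → clear

BLOCKED by obstacle 2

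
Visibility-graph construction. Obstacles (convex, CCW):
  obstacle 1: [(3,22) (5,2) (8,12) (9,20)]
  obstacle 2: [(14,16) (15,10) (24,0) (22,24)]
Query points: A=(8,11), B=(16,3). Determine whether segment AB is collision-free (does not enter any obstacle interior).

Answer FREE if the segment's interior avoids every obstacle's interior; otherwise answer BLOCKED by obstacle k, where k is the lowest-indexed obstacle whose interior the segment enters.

FREE

Obstacle 1 [(3,22) (5,2) (8,12) (9,20)]:
  edge (3,22)–(5,2): clear
  edge (5,2)–(8,12): clear
  edge (8,12)–(9,20): clear
  edge (9,20)–(3,22): clear
  midpoint (12,7) outside
  → clear
Obstacle 2 [(14,16) (15,10) (24,0) (22,24)]:
  edge (14,16)–(15,10): clear
  edge (15,10)–(24,0): clear
  edge (24,0)–(22,24): clear
  edge (22,24)–(14,16): clear
  midpoint (12,7) outside
  → clear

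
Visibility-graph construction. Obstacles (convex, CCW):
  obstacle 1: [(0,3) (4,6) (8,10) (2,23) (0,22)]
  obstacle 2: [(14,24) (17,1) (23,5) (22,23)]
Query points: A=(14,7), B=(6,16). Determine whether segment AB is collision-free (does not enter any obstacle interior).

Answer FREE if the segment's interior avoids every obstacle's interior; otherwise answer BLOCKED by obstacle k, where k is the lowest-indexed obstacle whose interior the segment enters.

Obstacle 1 [(0,3) (4,6) (8,10) (2,23) (0,22)]:
  edge (0,3)–(4,6): clear
  edge (4,6)–(8,10): clear
  edge (8,10)–(2,23): clear
  edge (2,23)–(0,22): clear
  edge (0,22)–(0,3): clear
  midpoint (10,23/2) outside
  → clear
Obstacle 2 [(14,24) (17,1) (23,5) (22,23)]:
  edge (14,24)–(17,1): clear
  edge (17,1)–(23,5): clear
  edge (23,5)–(22,23): clear
  edge (22,23)–(14,24): clear
  midpoint (10,23/2) outside
  → clear

FREE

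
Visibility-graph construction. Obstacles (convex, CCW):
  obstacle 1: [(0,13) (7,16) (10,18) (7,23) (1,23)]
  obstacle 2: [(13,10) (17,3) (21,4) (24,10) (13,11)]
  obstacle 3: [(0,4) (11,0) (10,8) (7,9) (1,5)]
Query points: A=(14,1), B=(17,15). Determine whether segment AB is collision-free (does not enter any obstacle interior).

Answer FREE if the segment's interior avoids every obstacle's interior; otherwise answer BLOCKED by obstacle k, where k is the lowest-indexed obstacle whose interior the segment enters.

Obstacle 1 [(0,13) (7,16) (10,18) (7,23) (1,23)]:
  edge (0,13)–(7,16): clear
  edge (7,16)–(10,18): clear
  edge (10,18)–(7,23): clear
  edge (7,23)–(1,23): clear
  edge (1,23)–(0,13): clear
  midpoint (31/2,8) outside
  → clear
Obstacle 2 [(13,10) (17,3) (21,4) (24,10) (13,11)]:
  edge (13,10)–(17,3): crosses AB
  edge (17,3)–(21,4): clear
  edge (21,4)–(24,10): clear
  edge (24,10)–(13,11): crosses AB
  edge (13,11)–(13,10): clear
  → BLOCKED
Obstacle 3 [(0,4) (11,0) (10,8) (7,9) (1,5)]:
  edge (0,4)–(11,0): clear
  edge (11,0)–(10,8): clear
  edge (10,8)–(7,9): clear
  edge (7,9)–(1,5): clear
  edge (1,5)–(0,4): clear
  midpoint (31/2,8) outside
  → clear

BLOCKED by obstacle 2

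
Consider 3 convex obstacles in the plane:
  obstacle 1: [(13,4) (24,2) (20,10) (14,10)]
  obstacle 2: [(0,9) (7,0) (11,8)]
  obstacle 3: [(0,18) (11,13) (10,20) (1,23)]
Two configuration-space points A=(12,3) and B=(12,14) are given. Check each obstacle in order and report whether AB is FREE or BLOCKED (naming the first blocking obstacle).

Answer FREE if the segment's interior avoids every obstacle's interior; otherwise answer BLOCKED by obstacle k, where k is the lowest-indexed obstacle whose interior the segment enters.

FREE

Obstacle 1 [(13,4) (24,2) (20,10) (14,10)]:
  edge (13,4)–(24,2): clear
  edge (24,2)–(20,10): clear
  edge (20,10)–(14,10): clear
  edge (14,10)–(13,4): clear
  midpoint (12,17/2) outside
  → clear
Obstacle 2 [(0,9) (7,0) (11,8)]:
  edge (0,9)–(7,0): clear
  edge (7,0)–(11,8): clear
  edge (11,8)–(0,9): clear
  midpoint (12,17/2) outside
  → clear
Obstacle 3 [(0,18) (11,13) (10,20) (1,23)]:
  edge (0,18)–(11,13): clear
  edge (11,13)–(10,20): clear
  edge (10,20)–(1,23): clear
  edge (1,23)–(0,18): clear
  midpoint (12,17/2) outside
  → clear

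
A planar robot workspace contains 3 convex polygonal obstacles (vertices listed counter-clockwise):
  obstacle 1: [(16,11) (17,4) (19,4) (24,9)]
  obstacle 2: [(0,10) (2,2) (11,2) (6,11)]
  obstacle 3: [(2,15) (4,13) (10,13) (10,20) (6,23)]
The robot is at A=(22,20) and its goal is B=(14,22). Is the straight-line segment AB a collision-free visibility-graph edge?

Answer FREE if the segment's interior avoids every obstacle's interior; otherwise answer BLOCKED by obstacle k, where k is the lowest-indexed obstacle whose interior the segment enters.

Obstacle 1 [(16,11) (17,4) (19,4) (24,9)]:
  edge (16,11)–(17,4): clear
  edge (17,4)–(19,4): clear
  edge (19,4)–(24,9): clear
  edge (24,9)–(16,11): clear
  midpoint (18,21) outside
  → clear
Obstacle 2 [(0,10) (2,2) (11,2) (6,11)]:
  edge (0,10)–(2,2): clear
  edge (2,2)–(11,2): clear
  edge (11,2)–(6,11): clear
  edge (6,11)–(0,10): clear
  midpoint (18,21) outside
  → clear
Obstacle 3 [(2,15) (4,13) (10,13) (10,20) (6,23)]:
  edge (2,15)–(4,13): clear
  edge (4,13)–(10,13): clear
  edge (10,13)–(10,20): clear
  edge (10,20)–(6,23): clear
  edge (6,23)–(2,15): clear
  midpoint (18,21) outside
  → clear

FREE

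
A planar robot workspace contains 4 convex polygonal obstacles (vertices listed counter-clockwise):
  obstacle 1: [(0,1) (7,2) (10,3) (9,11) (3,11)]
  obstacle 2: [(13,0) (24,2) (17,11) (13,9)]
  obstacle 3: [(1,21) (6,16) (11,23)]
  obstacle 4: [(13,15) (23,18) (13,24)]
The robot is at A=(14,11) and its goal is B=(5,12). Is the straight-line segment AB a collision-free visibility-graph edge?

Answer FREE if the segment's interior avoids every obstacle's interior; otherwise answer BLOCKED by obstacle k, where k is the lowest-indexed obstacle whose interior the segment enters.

Obstacle 1 [(0,1) (7,2) (10,3) (9,11) (3,11)]:
  edge (0,1)–(7,2): clear
  edge (7,2)–(10,3): clear
  edge (10,3)–(9,11): clear
  edge (9,11)–(3,11): clear
  edge (3,11)–(0,1): clear
  midpoint (19/2,23/2) outside
  → clear
Obstacle 2 [(13,0) (24,2) (17,11) (13,9)]:
  edge (13,0)–(24,2): clear
  edge (24,2)–(17,11): clear
  edge (17,11)–(13,9): clear
  edge (13,9)–(13,0): clear
  midpoint (19/2,23/2) outside
  → clear
Obstacle 3 [(1,21) (6,16) (11,23)]:
  edge (1,21)–(6,16): clear
  edge (6,16)–(11,23): clear
  edge (11,23)–(1,21): clear
  midpoint (19/2,23/2) outside
  → clear
Obstacle 4 [(13,15) (23,18) (13,24)]:
  edge (13,15)–(23,18): clear
  edge (23,18)–(13,24): clear
  edge (13,24)–(13,15): clear
  midpoint (19/2,23/2) outside
  → clear

FREE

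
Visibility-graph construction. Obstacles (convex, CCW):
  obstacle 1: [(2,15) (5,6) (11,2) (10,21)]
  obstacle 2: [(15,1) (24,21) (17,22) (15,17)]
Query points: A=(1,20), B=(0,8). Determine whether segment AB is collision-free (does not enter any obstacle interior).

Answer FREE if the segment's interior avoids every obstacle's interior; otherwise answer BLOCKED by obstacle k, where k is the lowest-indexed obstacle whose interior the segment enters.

Obstacle 1 [(2,15) (5,6) (11,2) (10,21)]:
  edge (2,15)–(5,6): clear
  edge (5,6)–(11,2): clear
  edge (11,2)–(10,21): clear
  edge (10,21)–(2,15): clear
  midpoint (1/2,14) outside
  → clear
Obstacle 2 [(15,1) (24,21) (17,22) (15,17)]:
  edge (15,1)–(24,21): clear
  edge (24,21)–(17,22): clear
  edge (17,22)–(15,17): clear
  edge (15,17)–(15,1): clear
  midpoint (1/2,14) outside
  → clear

FREE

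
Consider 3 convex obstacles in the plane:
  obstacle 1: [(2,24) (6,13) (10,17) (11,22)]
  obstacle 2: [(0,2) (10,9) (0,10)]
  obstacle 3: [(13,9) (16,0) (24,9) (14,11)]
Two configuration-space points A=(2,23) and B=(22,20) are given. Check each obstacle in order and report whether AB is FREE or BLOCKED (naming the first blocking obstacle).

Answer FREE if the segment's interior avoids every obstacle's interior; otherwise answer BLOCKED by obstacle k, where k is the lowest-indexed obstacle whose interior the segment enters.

Obstacle 1 [(2,24) (6,13) (10,17) (11,22)]:
  edge (2,24)–(6,13): crosses AB
  edge (6,13)–(10,17): clear
  edge (10,17)–(11,22): crosses AB
  edge (11,22)–(2,24): clear
  → BLOCKED
Obstacle 2 [(0,2) (10,9) (0,10)]:
  edge (0,2)–(10,9): clear
  edge (10,9)–(0,10): clear
  edge (0,10)–(0,2): clear
  midpoint (12,43/2) outside
  → clear
Obstacle 3 [(13,9) (16,0) (24,9) (14,11)]:
  edge (13,9)–(16,0): clear
  edge (16,0)–(24,9): clear
  edge (24,9)–(14,11): clear
  edge (14,11)–(13,9): clear
  midpoint (12,43/2) outside
  → clear

BLOCKED by obstacle 1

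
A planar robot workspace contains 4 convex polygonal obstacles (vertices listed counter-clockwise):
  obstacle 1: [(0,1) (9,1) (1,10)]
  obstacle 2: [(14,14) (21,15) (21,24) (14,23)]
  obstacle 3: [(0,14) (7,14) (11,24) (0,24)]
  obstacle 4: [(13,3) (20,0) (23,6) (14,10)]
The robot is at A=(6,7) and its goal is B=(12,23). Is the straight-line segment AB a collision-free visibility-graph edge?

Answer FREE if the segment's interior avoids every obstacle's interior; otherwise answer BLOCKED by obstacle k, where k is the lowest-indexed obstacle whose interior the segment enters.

FREE

Obstacle 1 [(0,1) (9,1) (1,10)]:
  edge (0,1)–(9,1): clear
  edge (9,1)–(1,10): clear
  edge (1,10)–(0,1): clear
  midpoint (9,15) outside
  → clear
Obstacle 2 [(14,14) (21,15) (21,24) (14,23)]:
  edge (14,14)–(21,15): clear
  edge (21,15)–(21,24): clear
  edge (21,24)–(14,23): clear
  edge (14,23)–(14,14): clear
  midpoint (9,15) outside
  → clear
Obstacle 3 [(0,14) (7,14) (11,24) (0,24)]:
  edge (0,14)–(7,14): clear
  edge (7,14)–(11,24): clear
  edge (11,24)–(0,24): clear
  edge (0,24)–(0,14): clear
  midpoint (9,15) outside
  → clear
Obstacle 4 [(13,3) (20,0) (23,6) (14,10)]:
  edge (13,3)–(20,0): clear
  edge (20,0)–(23,6): clear
  edge (23,6)–(14,10): clear
  edge (14,10)–(13,3): clear
  midpoint (9,15) outside
  → clear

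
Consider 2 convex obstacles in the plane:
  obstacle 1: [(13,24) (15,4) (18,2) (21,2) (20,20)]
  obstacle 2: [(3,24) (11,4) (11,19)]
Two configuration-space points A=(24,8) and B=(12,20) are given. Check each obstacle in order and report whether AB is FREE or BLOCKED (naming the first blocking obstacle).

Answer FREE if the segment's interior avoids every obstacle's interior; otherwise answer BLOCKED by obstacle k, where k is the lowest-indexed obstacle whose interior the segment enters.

BLOCKED by obstacle 1

Obstacle 1 [(13,24) (15,4) (18,2) (21,2) (20,20)]:
  edge (13,24)–(15,4): crosses AB
  edge (15,4)–(18,2): clear
  edge (18,2)–(21,2): clear
  edge (21,2)–(20,20): crosses AB
  edge (20,20)–(13,24): clear
  → BLOCKED
Obstacle 2 [(3,24) (11,4) (11,19)]:
  edge (3,24)–(11,4): clear
  edge (11,4)–(11,19): clear
  edge (11,19)–(3,24): clear
  midpoint (18,14) outside
  → clear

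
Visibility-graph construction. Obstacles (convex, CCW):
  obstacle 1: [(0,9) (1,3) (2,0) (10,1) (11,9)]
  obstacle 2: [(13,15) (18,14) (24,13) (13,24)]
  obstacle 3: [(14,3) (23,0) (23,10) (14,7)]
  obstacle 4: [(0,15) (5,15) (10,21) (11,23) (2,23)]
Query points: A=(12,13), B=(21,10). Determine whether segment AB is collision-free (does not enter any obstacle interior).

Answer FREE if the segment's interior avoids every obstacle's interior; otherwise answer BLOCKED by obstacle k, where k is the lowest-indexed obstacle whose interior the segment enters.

FREE

Obstacle 1 [(0,9) (1,3) (2,0) (10,1) (11,9)]:
  edge (0,9)–(1,3): clear
  edge (1,3)–(2,0): clear
  edge (2,0)–(10,1): clear
  edge (10,1)–(11,9): clear
  edge (11,9)–(0,9): clear
  midpoint (33/2,23/2) outside
  → clear
Obstacle 2 [(13,15) (18,14) (24,13) (13,24)]:
  edge (13,15)–(18,14): clear
  edge (18,14)–(24,13): clear
  edge (24,13)–(13,24): clear
  edge (13,24)–(13,15): clear
  midpoint (33/2,23/2) outside
  → clear
Obstacle 3 [(14,3) (23,0) (23,10) (14,7)]:
  edge (14,3)–(23,0): clear
  edge (23,0)–(23,10): clear
  edge (23,10)–(14,7): clear
  edge (14,7)–(14,3): clear
  midpoint (33/2,23/2) outside
  → clear
Obstacle 4 [(0,15) (5,15) (10,21) (11,23) (2,23)]:
  edge (0,15)–(5,15): clear
  edge (5,15)–(10,21): clear
  edge (10,21)–(11,23): clear
  edge (11,23)–(2,23): clear
  edge (2,23)–(0,15): clear
  midpoint (33/2,23/2) outside
  → clear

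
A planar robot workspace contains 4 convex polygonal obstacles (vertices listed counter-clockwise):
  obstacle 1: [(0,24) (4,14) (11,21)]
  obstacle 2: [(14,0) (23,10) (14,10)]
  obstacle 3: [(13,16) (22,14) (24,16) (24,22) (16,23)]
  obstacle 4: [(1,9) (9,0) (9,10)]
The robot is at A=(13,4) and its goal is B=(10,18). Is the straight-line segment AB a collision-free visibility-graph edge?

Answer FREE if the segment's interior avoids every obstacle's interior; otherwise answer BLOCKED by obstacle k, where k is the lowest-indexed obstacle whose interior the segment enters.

FREE

Obstacle 1 [(0,24) (4,14) (11,21)]:
  edge (0,24)–(4,14): clear
  edge (4,14)–(11,21): clear
  edge (11,21)–(0,24): clear
  midpoint (23/2,11) outside
  → clear
Obstacle 2 [(14,0) (23,10) (14,10)]:
  edge (14,0)–(23,10): clear
  edge (23,10)–(14,10): clear
  edge (14,10)–(14,0): clear
  midpoint (23/2,11) outside
  → clear
Obstacle 3 [(13,16) (22,14) (24,16) (24,22) (16,23)]:
  edge (13,16)–(22,14): clear
  edge (22,14)–(24,16): clear
  edge (24,16)–(24,22): clear
  edge (24,22)–(16,23): clear
  edge (16,23)–(13,16): clear
  midpoint (23/2,11) outside
  → clear
Obstacle 4 [(1,9) (9,0) (9,10)]:
  edge (1,9)–(9,0): clear
  edge (9,0)–(9,10): clear
  edge (9,10)–(1,9): clear
  midpoint (23/2,11) outside
  → clear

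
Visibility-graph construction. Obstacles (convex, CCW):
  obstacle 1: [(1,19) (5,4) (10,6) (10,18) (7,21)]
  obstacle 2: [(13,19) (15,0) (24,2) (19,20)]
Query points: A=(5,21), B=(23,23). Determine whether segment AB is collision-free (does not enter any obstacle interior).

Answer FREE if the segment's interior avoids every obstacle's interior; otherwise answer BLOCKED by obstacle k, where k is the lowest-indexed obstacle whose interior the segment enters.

Obstacle 1 [(1,19) (5,4) (10,6) (10,18) (7,21)]:
  edge (1,19)–(5,4): clear
  edge (5,4)–(10,6): clear
  edge (10,6)–(10,18): clear
  edge (10,18)–(7,21): clear
  edge (7,21)–(1,19): clear
  midpoint (14,22) outside
  → clear
Obstacle 2 [(13,19) (15,0) (24,2) (19,20)]:
  edge (13,19)–(15,0): clear
  edge (15,0)–(24,2): clear
  edge (24,2)–(19,20): clear
  edge (19,20)–(13,19): clear
  midpoint (14,22) outside
  → clear

FREE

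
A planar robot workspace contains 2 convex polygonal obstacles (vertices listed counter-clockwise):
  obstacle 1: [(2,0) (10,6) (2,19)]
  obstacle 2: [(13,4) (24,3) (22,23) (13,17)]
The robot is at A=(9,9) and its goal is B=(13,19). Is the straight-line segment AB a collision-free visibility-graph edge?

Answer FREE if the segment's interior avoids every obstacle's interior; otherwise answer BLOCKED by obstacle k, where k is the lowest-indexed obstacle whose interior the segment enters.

FREE

Obstacle 1 [(2,0) (10,6) (2,19)]:
  edge (2,0)–(10,6): clear
  edge (10,6)–(2,19): clear
  edge (2,19)–(2,0): clear
  midpoint (11,14) outside
  → clear
Obstacle 2 [(13,4) (24,3) (22,23) (13,17)]:
  edge (13,4)–(24,3): clear
  edge (24,3)–(22,23): clear
  edge (22,23)–(13,17): clear
  edge (13,17)–(13,4): clear
  midpoint (11,14) outside
  → clear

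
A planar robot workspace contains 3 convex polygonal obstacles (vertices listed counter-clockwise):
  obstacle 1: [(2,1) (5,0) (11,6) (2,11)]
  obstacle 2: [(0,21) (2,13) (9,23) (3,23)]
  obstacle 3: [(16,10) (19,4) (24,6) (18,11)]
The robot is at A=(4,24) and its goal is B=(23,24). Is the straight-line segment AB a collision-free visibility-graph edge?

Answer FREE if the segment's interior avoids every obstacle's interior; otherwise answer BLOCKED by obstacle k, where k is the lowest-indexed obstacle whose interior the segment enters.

Obstacle 1 [(2,1) (5,0) (11,6) (2,11)]:
  edge (2,1)–(5,0): clear
  edge (5,0)–(11,6): clear
  edge (11,6)–(2,11): clear
  edge (2,11)–(2,1): clear
  midpoint (27/2,24) outside
  → clear
Obstacle 2 [(0,21) (2,13) (9,23) (3,23)]:
  edge (0,21)–(2,13): clear
  edge (2,13)–(9,23): clear
  edge (9,23)–(3,23): clear
  edge (3,23)–(0,21): clear
  midpoint (27/2,24) outside
  → clear
Obstacle 3 [(16,10) (19,4) (24,6) (18,11)]:
  edge (16,10)–(19,4): clear
  edge (19,4)–(24,6): clear
  edge (24,6)–(18,11): clear
  edge (18,11)–(16,10): clear
  midpoint (27/2,24) outside
  → clear

FREE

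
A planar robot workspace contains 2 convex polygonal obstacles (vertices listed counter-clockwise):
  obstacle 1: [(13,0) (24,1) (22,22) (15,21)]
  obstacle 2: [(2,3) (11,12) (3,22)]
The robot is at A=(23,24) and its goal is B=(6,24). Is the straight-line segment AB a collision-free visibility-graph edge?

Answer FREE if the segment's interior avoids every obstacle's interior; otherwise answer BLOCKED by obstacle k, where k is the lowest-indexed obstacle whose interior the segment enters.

FREE

Obstacle 1 [(13,0) (24,1) (22,22) (15,21)]:
  edge (13,0)–(24,1): clear
  edge (24,1)–(22,22): clear
  edge (22,22)–(15,21): clear
  edge (15,21)–(13,0): clear
  midpoint (29/2,24) outside
  → clear
Obstacle 2 [(2,3) (11,12) (3,22)]:
  edge (2,3)–(11,12): clear
  edge (11,12)–(3,22): clear
  edge (3,22)–(2,3): clear
  midpoint (29/2,24) outside
  → clear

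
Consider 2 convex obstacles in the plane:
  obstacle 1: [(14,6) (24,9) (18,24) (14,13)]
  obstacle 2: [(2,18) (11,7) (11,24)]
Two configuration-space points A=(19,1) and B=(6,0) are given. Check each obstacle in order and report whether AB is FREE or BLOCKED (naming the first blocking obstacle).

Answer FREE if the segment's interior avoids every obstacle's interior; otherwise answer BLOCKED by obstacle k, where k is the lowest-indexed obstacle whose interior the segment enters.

Obstacle 1 [(14,6) (24,9) (18,24) (14,13)]:
  edge (14,6)–(24,9): clear
  edge (24,9)–(18,24): clear
  edge (18,24)–(14,13): clear
  edge (14,13)–(14,6): clear
  midpoint (25/2,1/2) outside
  → clear
Obstacle 2 [(2,18) (11,7) (11,24)]:
  edge (2,18)–(11,7): clear
  edge (11,7)–(11,24): clear
  edge (11,24)–(2,18): clear
  midpoint (25/2,1/2) outside
  → clear

FREE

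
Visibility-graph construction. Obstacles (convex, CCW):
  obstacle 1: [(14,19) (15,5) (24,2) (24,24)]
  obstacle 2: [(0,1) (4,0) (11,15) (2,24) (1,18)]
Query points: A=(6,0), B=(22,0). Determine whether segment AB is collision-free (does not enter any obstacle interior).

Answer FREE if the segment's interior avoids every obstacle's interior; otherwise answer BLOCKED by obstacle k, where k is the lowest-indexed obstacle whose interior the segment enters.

FREE

Obstacle 1 [(14,19) (15,5) (24,2) (24,24)]:
  edge (14,19)–(15,5): clear
  edge (15,5)–(24,2): clear
  edge (24,2)–(24,24): clear
  edge (24,24)–(14,19): clear
  midpoint (14,0) outside
  → clear
Obstacle 2 [(0,1) (4,0) (11,15) (2,24) (1,18)]:
  edge (0,1)–(4,0): clear
  edge (4,0)–(11,15): clear
  edge (11,15)–(2,24): clear
  edge (2,24)–(1,18): clear
  edge (1,18)–(0,1): clear
  midpoint (14,0) outside
  → clear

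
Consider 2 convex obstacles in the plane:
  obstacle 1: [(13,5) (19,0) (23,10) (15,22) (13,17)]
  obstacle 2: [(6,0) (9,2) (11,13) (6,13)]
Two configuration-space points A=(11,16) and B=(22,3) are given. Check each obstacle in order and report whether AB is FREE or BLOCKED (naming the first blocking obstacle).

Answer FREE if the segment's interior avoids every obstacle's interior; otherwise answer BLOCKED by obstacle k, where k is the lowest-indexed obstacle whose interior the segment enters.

BLOCKED by obstacle 1

Obstacle 1 [(13,5) (19,0) (23,10) (15,22) (13,17)]:
  edge (13,5)–(19,0): clear
  edge (19,0)–(23,10): crosses AB
  edge (23,10)–(15,22): clear
  edge (15,22)–(13,17): clear
  edge (13,17)–(13,5): crosses AB
  → BLOCKED
Obstacle 2 [(6,0) (9,2) (11,13) (6,13)]:
  edge (6,0)–(9,2): clear
  edge (9,2)–(11,13): clear
  edge (11,13)–(6,13): clear
  edge (6,13)–(6,0): clear
  midpoint (33/2,19/2) outside
  → clear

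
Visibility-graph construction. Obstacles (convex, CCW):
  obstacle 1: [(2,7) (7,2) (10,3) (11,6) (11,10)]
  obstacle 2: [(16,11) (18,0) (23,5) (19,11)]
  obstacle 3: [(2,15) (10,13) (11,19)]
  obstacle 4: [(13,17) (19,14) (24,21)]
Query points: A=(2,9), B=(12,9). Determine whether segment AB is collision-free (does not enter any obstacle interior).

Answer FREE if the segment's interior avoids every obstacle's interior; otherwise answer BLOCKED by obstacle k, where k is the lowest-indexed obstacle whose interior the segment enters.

BLOCKED by obstacle 1

Obstacle 1 [(2,7) (7,2) (10,3) (11,6) (11,10)]:
  edge (2,7)–(7,2): clear
  edge (7,2)–(10,3): clear
  edge (10,3)–(11,6): clear
  edge (11,6)–(11,10): crosses AB
  edge (11,10)–(2,7): crosses AB
  → BLOCKED
Obstacle 2 [(16,11) (18,0) (23,5) (19,11)]:
  edge (16,11)–(18,0): clear
  edge (18,0)–(23,5): clear
  edge (23,5)–(19,11): clear
  edge (19,11)–(16,11): clear
  midpoint (7,9) outside
  → clear
Obstacle 3 [(2,15) (10,13) (11,19)]:
  edge (2,15)–(10,13): clear
  edge (10,13)–(11,19): clear
  edge (11,19)–(2,15): clear
  midpoint (7,9) outside
  → clear
Obstacle 4 [(13,17) (19,14) (24,21)]:
  edge (13,17)–(19,14): clear
  edge (19,14)–(24,21): clear
  edge (24,21)–(13,17): clear
  midpoint (7,9) outside
  → clear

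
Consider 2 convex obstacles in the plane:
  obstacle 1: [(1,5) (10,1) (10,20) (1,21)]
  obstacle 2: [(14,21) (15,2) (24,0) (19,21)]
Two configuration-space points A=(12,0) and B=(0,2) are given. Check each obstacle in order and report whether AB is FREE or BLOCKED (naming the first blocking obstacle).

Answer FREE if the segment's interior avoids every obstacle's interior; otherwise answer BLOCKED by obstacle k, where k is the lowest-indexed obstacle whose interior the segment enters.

FREE

Obstacle 1 [(1,5) (10,1) (10,20) (1,21)]:
  edge (1,5)–(10,1): clear
  edge (10,1)–(10,20): clear
  edge (10,20)–(1,21): clear
  edge (1,21)–(1,5): clear
  midpoint (6,1) outside
  → clear
Obstacle 2 [(14,21) (15,2) (24,0) (19,21)]:
  edge (14,21)–(15,2): clear
  edge (15,2)–(24,0): clear
  edge (24,0)–(19,21): clear
  edge (19,21)–(14,21): clear
  midpoint (6,1) outside
  → clear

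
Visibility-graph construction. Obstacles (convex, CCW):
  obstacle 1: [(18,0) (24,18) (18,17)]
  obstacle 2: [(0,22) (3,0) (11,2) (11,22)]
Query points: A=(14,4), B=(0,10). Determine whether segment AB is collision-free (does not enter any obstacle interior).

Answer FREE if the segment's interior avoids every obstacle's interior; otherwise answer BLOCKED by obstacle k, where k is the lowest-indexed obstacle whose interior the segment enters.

Obstacle 1 [(18,0) (24,18) (18,17)]:
  edge (18,0)–(24,18): clear
  edge (24,18)–(18,17): clear
  edge (18,17)–(18,0): clear
  midpoint (7,7) outside
  → clear
Obstacle 2 [(0,22) (3,0) (11,2) (11,22)]:
  edge (0,22)–(3,0): crosses AB
  edge (3,0)–(11,2): clear
  edge (11,2)–(11,22): crosses AB
  edge (11,22)–(0,22): clear
  → BLOCKED

BLOCKED by obstacle 2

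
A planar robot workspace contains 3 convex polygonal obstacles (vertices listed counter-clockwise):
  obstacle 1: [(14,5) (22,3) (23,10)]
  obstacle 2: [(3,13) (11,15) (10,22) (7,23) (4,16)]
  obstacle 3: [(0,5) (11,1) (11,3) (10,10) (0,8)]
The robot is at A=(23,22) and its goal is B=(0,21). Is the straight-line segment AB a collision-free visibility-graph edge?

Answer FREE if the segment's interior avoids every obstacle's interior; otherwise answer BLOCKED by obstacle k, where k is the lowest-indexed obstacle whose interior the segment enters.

BLOCKED by obstacle 2

Obstacle 1 [(14,5) (22,3) (23,10)]:
  edge (14,5)–(22,3): clear
  edge (22,3)–(23,10): clear
  edge (23,10)–(14,5): clear
  midpoint (23/2,43/2) outside
  → clear
Obstacle 2 [(3,13) (11,15) (10,22) (7,23) (4,16)]:
  edge (3,13)–(11,15): clear
  edge (11,15)–(10,22): crosses AB
  edge (10,22)–(7,23): clear
  edge (7,23)–(4,16): crosses AB
  edge (4,16)–(3,13): clear
  → BLOCKED
Obstacle 3 [(0,5) (11,1) (11,3) (10,10) (0,8)]:
  edge (0,5)–(11,1): clear
  edge (11,1)–(11,3): clear
  edge (11,3)–(10,10): clear
  edge (10,10)–(0,8): clear
  edge (0,8)–(0,5): clear
  midpoint (23/2,43/2) outside
  → clear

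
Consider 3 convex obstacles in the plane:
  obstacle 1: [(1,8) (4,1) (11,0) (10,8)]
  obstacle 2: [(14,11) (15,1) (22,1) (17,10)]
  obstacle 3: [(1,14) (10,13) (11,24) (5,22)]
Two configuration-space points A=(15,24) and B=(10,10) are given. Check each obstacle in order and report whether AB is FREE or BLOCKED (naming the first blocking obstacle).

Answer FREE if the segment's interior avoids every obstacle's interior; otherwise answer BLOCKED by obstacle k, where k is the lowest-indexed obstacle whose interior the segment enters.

Obstacle 1 [(1,8) (4,1) (11,0) (10,8)]:
  edge (1,8)–(4,1): clear
  edge (4,1)–(11,0): clear
  edge (11,0)–(10,8): clear
  edge (10,8)–(1,8): clear
  midpoint (25/2,17) outside
  → clear
Obstacle 2 [(14,11) (15,1) (22,1) (17,10)]:
  edge (14,11)–(15,1): clear
  edge (15,1)–(22,1): clear
  edge (22,1)–(17,10): clear
  edge (17,10)–(14,11): clear
  midpoint (25/2,17) outside
  → clear
Obstacle 3 [(1,14) (10,13) (11,24) (5,22)]:
  edge (1,14)–(10,13): clear
  edge (10,13)–(11,24): clear
  edge (11,24)–(5,22): clear
  edge (5,22)–(1,14): clear
  midpoint (25/2,17) outside
  → clear

FREE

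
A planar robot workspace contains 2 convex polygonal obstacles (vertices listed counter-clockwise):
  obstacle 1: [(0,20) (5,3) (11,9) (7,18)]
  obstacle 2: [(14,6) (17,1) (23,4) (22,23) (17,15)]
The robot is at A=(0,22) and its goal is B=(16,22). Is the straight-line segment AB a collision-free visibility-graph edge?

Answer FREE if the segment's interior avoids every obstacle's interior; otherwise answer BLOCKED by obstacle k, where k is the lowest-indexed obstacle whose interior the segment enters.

Obstacle 1 [(0,20) (5,3) (11,9) (7,18)]:
  edge (0,20)–(5,3): clear
  edge (5,3)–(11,9): clear
  edge (11,9)–(7,18): clear
  edge (7,18)–(0,20): clear
  midpoint (8,22) outside
  → clear
Obstacle 2 [(14,6) (17,1) (23,4) (22,23) (17,15)]:
  edge (14,6)–(17,1): clear
  edge (17,1)–(23,4): clear
  edge (23,4)–(22,23): clear
  edge (22,23)–(17,15): clear
  edge (17,15)–(14,6): clear
  midpoint (8,22) outside
  → clear

FREE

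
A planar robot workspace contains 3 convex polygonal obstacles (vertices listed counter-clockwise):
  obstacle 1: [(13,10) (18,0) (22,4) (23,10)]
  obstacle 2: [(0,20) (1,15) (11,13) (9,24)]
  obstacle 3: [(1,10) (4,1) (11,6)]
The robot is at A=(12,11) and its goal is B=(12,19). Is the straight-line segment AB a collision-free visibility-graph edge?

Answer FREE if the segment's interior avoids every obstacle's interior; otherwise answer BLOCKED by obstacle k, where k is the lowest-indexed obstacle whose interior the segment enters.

Obstacle 1 [(13,10) (18,0) (22,4) (23,10)]:
  edge (13,10)–(18,0): clear
  edge (18,0)–(22,4): clear
  edge (22,4)–(23,10): clear
  edge (23,10)–(13,10): clear
  midpoint (12,15) outside
  → clear
Obstacle 2 [(0,20) (1,15) (11,13) (9,24)]:
  edge (0,20)–(1,15): clear
  edge (1,15)–(11,13): clear
  edge (11,13)–(9,24): clear
  edge (9,24)–(0,20): clear
  midpoint (12,15) outside
  → clear
Obstacle 3 [(1,10) (4,1) (11,6)]:
  edge (1,10)–(4,1): clear
  edge (4,1)–(11,6): clear
  edge (11,6)–(1,10): clear
  midpoint (12,15) outside
  → clear

FREE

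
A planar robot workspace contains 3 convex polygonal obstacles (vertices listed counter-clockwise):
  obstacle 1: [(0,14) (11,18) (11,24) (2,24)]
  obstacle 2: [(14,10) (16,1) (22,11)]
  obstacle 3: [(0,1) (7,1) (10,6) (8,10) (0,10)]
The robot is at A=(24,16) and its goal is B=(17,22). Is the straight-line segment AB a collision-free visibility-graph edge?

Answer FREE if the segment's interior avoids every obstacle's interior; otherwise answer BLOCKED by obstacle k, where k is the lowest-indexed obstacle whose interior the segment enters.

FREE

Obstacle 1 [(0,14) (11,18) (11,24) (2,24)]:
  edge (0,14)–(11,18): clear
  edge (11,18)–(11,24): clear
  edge (11,24)–(2,24): clear
  edge (2,24)–(0,14): clear
  midpoint (41/2,19) outside
  → clear
Obstacle 2 [(14,10) (16,1) (22,11)]:
  edge (14,10)–(16,1): clear
  edge (16,1)–(22,11): clear
  edge (22,11)–(14,10): clear
  midpoint (41/2,19) outside
  → clear
Obstacle 3 [(0,1) (7,1) (10,6) (8,10) (0,10)]:
  edge (0,1)–(7,1): clear
  edge (7,1)–(10,6): clear
  edge (10,6)–(8,10): clear
  edge (8,10)–(0,10): clear
  edge (0,10)–(0,1): clear
  midpoint (41/2,19) outside
  → clear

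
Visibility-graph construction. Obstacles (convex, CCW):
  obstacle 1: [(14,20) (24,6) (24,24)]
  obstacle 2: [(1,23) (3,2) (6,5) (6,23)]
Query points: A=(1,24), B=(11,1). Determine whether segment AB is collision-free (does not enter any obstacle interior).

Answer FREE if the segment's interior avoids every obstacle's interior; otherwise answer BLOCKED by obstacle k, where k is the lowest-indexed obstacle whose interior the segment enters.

BLOCKED by obstacle 2

Obstacle 1 [(14,20) (24,6) (24,24)]:
  edge (14,20)–(24,6): clear
  edge (24,6)–(24,24): clear
  edge (24,24)–(14,20): clear
  midpoint (6,25/2) outside
  → clear
Obstacle 2 [(1,23) (3,2) (6,5) (6,23)]:
  edge (1,23)–(3,2): clear
  edge (3,2)–(6,5): clear
  edge (6,5)–(6,23): crosses AB
  edge (6,23)–(1,23): crosses AB
  → BLOCKED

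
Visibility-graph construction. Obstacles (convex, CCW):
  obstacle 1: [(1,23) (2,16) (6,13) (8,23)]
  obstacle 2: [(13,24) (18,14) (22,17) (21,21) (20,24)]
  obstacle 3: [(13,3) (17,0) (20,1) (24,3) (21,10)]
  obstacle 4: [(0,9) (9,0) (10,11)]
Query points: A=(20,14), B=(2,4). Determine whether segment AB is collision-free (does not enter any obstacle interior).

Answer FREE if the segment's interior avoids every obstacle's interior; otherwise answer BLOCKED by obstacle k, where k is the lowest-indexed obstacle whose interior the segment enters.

Obstacle 1 [(1,23) (2,16) (6,13) (8,23)]:
  edge (1,23)–(2,16): clear
  edge (2,16)–(6,13): clear
  edge (6,13)–(8,23): clear
  edge (8,23)–(1,23): clear
  midpoint (11,9) outside
  → clear
Obstacle 2 [(13,24) (18,14) (22,17) (21,21) (20,24)]:
  edge (13,24)–(18,14): clear
  edge (18,14)–(22,17): clear
  edge (22,17)–(21,21): clear
  edge (21,21)–(20,24): clear
  edge (20,24)–(13,24): clear
  midpoint (11,9) outside
  → clear
Obstacle 3 [(13,3) (17,0) (20,1) (24,3) (21,10)]:
  edge (13,3)–(17,0): clear
  edge (17,0)–(20,1): clear
  edge (20,1)–(24,3): clear
  edge (24,3)–(21,10): clear
  edge (21,10)–(13,3): clear
  midpoint (11,9) outside
  → clear
Obstacle 4 [(0,9) (9,0) (10,11)]:
  edge (0,9)–(9,0): crosses AB
  edge (9,0)–(10,11): crosses AB
  edge (10,11)–(0,9): clear
  → BLOCKED

BLOCKED by obstacle 4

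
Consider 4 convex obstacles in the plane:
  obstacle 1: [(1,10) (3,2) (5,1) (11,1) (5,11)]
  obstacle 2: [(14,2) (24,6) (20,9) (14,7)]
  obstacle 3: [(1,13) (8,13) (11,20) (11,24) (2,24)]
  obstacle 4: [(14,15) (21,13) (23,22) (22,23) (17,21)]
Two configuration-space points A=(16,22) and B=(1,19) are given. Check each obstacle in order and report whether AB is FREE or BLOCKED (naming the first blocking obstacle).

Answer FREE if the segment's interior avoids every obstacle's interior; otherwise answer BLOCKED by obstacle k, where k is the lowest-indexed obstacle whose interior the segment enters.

BLOCKED by obstacle 3

Obstacle 1 [(1,10) (3,2) (5,1) (11,1) (5,11)]:
  edge (1,10)–(3,2): clear
  edge (3,2)–(5,1): clear
  edge (5,1)–(11,1): clear
  edge (11,1)–(5,11): clear
  edge (5,11)–(1,10): clear
  midpoint (17/2,41/2) outside
  → clear
Obstacle 2 [(14,2) (24,6) (20,9) (14,7)]:
  edge (14,2)–(24,6): clear
  edge (24,6)–(20,9): clear
  edge (20,9)–(14,7): clear
  edge (14,7)–(14,2): clear
  midpoint (17/2,41/2) outside
  → clear
Obstacle 3 [(1,13) (8,13) (11,20) (11,24) (2,24)]:
  edge (1,13)–(8,13): clear
  edge (8,13)–(11,20): clear
  edge (11,20)–(11,24): crosses AB
  edge (11,24)–(2,24): clear
  edge (2,24)–(1,13): crosses AB
  → BLOCKED
Obstacle 4 [(14,15) (21,13) (23,22) (22,23) (17,21)]:
  edge (14,15)–(21,13): clear
  edge (21,13)–(23,22): clear
  edge (23,22)–(22,23): clear
  edge (22,23)–(17,21): clear
  edge (17,21)–(14,15): clear
  midpoint (17/2,41/2) outside
  → clear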